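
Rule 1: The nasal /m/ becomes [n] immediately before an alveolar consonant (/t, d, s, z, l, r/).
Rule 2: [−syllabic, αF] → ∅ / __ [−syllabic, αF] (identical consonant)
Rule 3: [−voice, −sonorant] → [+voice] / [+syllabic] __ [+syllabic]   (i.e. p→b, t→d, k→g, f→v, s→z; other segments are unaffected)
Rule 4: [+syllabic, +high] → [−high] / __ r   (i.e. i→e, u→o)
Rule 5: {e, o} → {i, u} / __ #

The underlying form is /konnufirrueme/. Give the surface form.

Rule 1 (nasal place assimilation): no segment meets the environment; /konnufirrueme/ is unchanged.
Rule 2 (degemination): /nn/ is a geminate; the first /n/ deletes. /rr/ is a geminate; the first /r/ deletes. /konnufirrueme/ → konufirueme.
Rule 3 (intervocalic voicing): /f/ is a voiceless obstruent between vowels /u/ and /i/, so it voices to [v]. /konufirueme/ → konuvirueme.
Rule 4 (pre-rhotic lowering): /i/ is a high vowel immediately before /r/, so it lowers to [e]. /konuvirueme/ → konuverueme.
Rule 5 (final vowel raising): /e/ is a mid vowel in word-final position, so it raises to [i]. /konuverueme/ → konuveruemi.

konuveruemi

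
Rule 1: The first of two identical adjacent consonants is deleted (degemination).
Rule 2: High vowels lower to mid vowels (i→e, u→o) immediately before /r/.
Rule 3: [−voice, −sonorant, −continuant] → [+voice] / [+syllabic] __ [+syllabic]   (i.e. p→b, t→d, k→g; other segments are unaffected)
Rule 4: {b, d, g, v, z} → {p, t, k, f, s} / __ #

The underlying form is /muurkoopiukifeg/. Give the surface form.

Rule 1 (degemination): no segment meets the environment; /muurkoopiukifeg/ is unchanged.
Rule 2 (pre-rhotic lowering): /u/ is a high vowel immediately before /r/, so it lowers to [o]. /muurkoopiukifeg/ → muorkoopiukifeg.
Rule 3 (intervocalic voicing): /p/ is a voiceless stop between vowels /o/ and /i/, so it voices to [b]. /k/ is a voiceless stop between vowels /u/ and /i/, so it voices to [g]. /muorkoopiukifeg/ → muorkoobiugifeg.
Rule 4 (final devoicing): /g/ is a voiced obstruent in word-final position, so it devoices to [k]. /muorkoobiugifeg/ → muorkoobiugifek.

muorkoobiugifek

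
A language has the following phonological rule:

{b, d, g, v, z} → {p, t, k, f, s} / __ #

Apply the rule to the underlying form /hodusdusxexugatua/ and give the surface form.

hodusdusxexugatua

No segment of /hodusdusxexugatua/ meets the structural description of the rule, so the form surfaces unchanged.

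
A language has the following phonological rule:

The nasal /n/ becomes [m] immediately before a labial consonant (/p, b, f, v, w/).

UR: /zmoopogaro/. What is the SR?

No segment of /zmoopogaro/ meets the structural description of the rule, so the form surfaces unchanged.

zmoopogaro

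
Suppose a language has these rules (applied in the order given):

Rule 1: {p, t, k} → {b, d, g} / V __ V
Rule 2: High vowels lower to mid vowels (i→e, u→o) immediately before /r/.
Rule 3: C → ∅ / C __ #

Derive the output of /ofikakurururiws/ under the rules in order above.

Rule 1 (intervocalic voicing): /k/ is a voiceless stop between vowels /i/ and /a/, so it voices to [g]. /k/ is a voiceless stop between vowels /a/ and /u/, so it voices to [g]. /ofikakurururiws/ → ofigagurururiws.
Rule 2 (pre-rhotic lowering): /u/ is a high vowel immediately before /r/, so it lowers to [o]. /u/ is a high vowel immediately before /r/, so it lowers to [o]. /u/ is a high vowel immediately before /r/, so it lowers to [o]. /ofigagurururiws/ → ofigagorororiws.
Rule 3 (final cluster simplification): /s/ is the second consonant of a word-final cluster /ws/, so it deletes. /ofigagorororiws/ → ofigagorororiw.

ofigagorororiw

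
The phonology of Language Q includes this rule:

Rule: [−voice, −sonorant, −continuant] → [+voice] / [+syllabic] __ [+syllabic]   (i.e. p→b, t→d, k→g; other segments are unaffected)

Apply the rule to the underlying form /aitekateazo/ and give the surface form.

aidegadeazo

/t/ is a voiceless stop between vowels /i/ and /e/, so it voices to [d].
/k/ is a voiceless stop between vowels /e/ and /a/, so it voices to [g].
/t/ is a voiceless stop between vowels /a/ and /e/, so it voices to [d].
Surface form: [aidegadeazo].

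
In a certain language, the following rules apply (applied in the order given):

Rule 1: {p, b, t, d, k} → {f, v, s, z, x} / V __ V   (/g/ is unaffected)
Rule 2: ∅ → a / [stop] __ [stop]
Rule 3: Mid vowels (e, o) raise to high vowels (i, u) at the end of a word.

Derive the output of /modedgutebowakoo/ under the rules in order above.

mozedagusevowaxou

Rule 1 (intervocalic spirantization): /d/ is a stop between vowels /o/ and /e/, so it spirantizes to the fricative [z]. /t/ is a stop between vowels /u/ and /e/, so it spirantizes to the fricative [s]. /b/ is a stop between vowels /e/ and /o/, so it spirantizes to the fricative [v]. /k/ is a stop between vowels /a/ and /o/, so it spirantizes to the fricative [x]. /modedgutebowakoo/ → mozedgusevowaxoo.
Rule 2 (stop-cluster a-epenthesis): /d/ and /g/ form a stop–stop cluster, so [a] is inserted between them. /mozedgusevowaxoo/ → mozedagusevowaxoo.
Rule 3 (final vowel raising): /o/ is a mid vowel in word-final position, so it raises to [u]. /mozedagusevowaxoo/ → mozedagusevowaxou.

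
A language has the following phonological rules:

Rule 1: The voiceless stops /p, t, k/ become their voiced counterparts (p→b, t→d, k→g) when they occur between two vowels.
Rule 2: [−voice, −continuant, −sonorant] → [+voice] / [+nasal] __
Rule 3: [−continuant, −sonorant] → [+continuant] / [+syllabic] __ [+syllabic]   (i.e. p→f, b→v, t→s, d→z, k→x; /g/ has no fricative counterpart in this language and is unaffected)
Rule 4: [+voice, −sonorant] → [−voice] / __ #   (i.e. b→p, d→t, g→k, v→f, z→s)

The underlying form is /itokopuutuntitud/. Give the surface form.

izogovuuzundizut

Rule 1 (intervocalic voicing): /t/ is a voiceless stop between vowels /i/ and /o/, so it voices to [d]. /k/ is a voiceless stop between vowels /o/ and /o/, so it voices to [g]. /p/ is a voiceless stop between vowels /o/ and /u/, so it voices to [b]. /t/ is a voiceless stop between vowels /u/ and /u/, so it voices to [d]. /t/ is a voiceless stop between vowels /i/ and /u/, so it voices to [d]. /itokopuutuntitud/ → idogobuuduntidud.
Rule 2 (post-nasal voicing): /t/ is a voiceless stop immediately after the nasal /n/, so it voices to [d]. /idogobuuduntidud/ → idogobuudundidud.
Rule 3 (intervocalic spirantization): /d/ is a stop between vowels /i/ and /o/, so it spirantizes to the fricative [z]. /b/ is a stop between vowels /o/ and /u/, so it spirantizes to the fricative [v]. /d/ is a stop between vowels /u/ and /u/, so it spirantizes to the fricative [z]. /d/ is a stop between vowels /i/ and /u/, so it spirantizes to the fricative [z]. /idogobuudundidud/ → izogovuuzundizud.
Rule 4 (final devoicing): /d/ is a voiced obstruent in word-final position, so it devoices to [t]. /izogovuuzundizud/ → izogovuuzundizut.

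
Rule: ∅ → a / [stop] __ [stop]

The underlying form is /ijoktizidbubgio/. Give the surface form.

ijokatizidabubagio

/k/ and /t/ form a stop–stop cluster, so [a] is inserted between them.
/d/ and /b/ form a stop–stop cluster, so [a] is inserted between them.
/b/ and /g/ form a stop–stop cluster, so [a] is inserted between them.
Surface form: [ijokatizidabubagio].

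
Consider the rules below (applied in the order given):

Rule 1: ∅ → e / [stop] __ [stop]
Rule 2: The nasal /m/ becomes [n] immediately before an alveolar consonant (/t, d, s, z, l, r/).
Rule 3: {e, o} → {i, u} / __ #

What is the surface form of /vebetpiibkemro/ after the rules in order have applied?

vebetepiibekenru

Rule 1 (stop-cluster e-epenthesis): /t/ and /p/ form a stop–stop cluster, so [e] is inserted between them. /b/ and /k/ form a stop–stop cluster, so [e] is inserted between them. /vebetpiibkemro/ → vebetepiibekemro.
Rule 2 (nasal place assimilation): /m/ precedes the alveolar consonant /r/, so it assimilates in place to [n]. /vebetepiibekemro/ → vebetepiibekenro.
Rule 3 (final vowel raising): /o/ is a mid vowel in word-final position, so it raises to [u]. /vebetepiibekenro/ → vebetepiibekenru.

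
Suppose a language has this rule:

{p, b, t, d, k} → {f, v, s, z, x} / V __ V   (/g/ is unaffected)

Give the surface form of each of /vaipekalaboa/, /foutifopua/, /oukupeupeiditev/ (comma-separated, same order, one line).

vaifexalavoa, fousifofua, ouxufeufeizisev

/vaipekalaboa/: /p/ is a stop between vowels /i/ and /e/, so it spirantizes to the fricative [f]. /k/ is a stop between vowels /e/ and /a/, so it spirantizes to the fricative [x]. /b/ is a stop between vowels /a/ and /o/, so it spirantizes to the fricative [v]. → [vaifexalavoa].
/foutifopua/: /t/ is a stop between vowels /u/ and /i/, so it spirantizes to the fricative [s]. /p/ is a stop between vowels /o/ and /u/, so it spirantizes to the fricative [f]. → [fousifofua].
/oukupeupeiditev/: /k/ is a stop between vowels /u/ and /u/, so it spirantizes to the fricative [x]. /p/ is a stop between vowels /u/ and /e/, so it spirantizes to the fricative [f]. /p/ is a stop between vowels /u/ and /e/, so it spirantizes to the fricative [f]. /d/ is a stop between vowels /i/ and /i/, so it spirantizes to the fricative [z]. /t/ is a stop between vowels /i/ and /e/, so it spirantizes to the fricative [s]. → [ouxufeufeizisev].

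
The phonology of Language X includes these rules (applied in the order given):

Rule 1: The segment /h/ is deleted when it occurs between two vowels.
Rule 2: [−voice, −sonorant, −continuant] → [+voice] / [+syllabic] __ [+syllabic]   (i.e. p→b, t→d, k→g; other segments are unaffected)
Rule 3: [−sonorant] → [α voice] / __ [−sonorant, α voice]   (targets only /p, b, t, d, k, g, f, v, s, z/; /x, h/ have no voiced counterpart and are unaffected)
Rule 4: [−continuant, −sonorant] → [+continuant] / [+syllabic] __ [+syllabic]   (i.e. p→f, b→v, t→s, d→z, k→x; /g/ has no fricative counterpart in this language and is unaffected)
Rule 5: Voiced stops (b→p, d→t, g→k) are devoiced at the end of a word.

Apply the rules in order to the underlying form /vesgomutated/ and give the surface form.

vezgomuzazet

Rule 1 (intervocalic h-deletion): no segment meets the environment; /vesgomutated/ is unchanged.
Rule 2 (intervocalic voicing): /t/ is a voiceless stop between vowels /u/ and /a/, so it voices to [d]. /t/ is a voiceless stop between vowels /a/ and /e/, so it voices to [d]. /vesgomutated/ → vesgomudaded.
Rule 3 (regressive voicing assimilation): /s/ precedes the voiced obstruent /g/, so it voices to [z] by assimilation. /vesgomudaded/ → vezgomudaded.
Rule 4 (intervocalic spirantization): /d/ is a stop between vowels /u/ and /a/, so it spirantizes to the fricative [z]. /d/ is a stop between vowels /a/ and /e/, so it spirantizes to the fricative [z]. /vezgomudaded/ → vezgomuzazed.
Rule 5 (final devoicing): /d/ is a voiced stop in word-final position, so it devoices to [t]. /vezgomuzazed/ → vezgomuzazet.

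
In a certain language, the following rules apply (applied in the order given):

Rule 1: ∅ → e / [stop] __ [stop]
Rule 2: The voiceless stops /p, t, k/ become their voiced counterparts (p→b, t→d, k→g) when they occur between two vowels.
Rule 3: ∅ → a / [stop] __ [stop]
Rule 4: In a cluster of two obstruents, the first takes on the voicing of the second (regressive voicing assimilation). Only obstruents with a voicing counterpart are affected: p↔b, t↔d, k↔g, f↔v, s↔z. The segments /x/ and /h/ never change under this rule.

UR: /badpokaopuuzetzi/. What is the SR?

badebogaobuuzedzi

Rule 1 (stop-cluster e-epenthesis): /d/ and /p/ form a stop–stop cluster, so [e] is inserted between them. /badpokaopuuzetzi/ → badepokaopuuzetzi.
Rule 2 (intervocalic voicing): /p/ is a voiceless stop between vowels /e/ and /o/, so it voices to [b]. /k/ is a voiceless stop between vowels /o/ and /a/, so it voices to [g]. /p/ is a voiceless stop between vowels /o/ and /u/, so it voices to [b]. /badepokaopuuzetzi/ → badebogaobuuzetzi.
Rule 3 (stop-cluster a-epenthesis): no segment meets the environment; /badebogaobuuzetzi/ is unchanged.
Rule 4 (regressive voicing assimilation): /t/ precedes the voiced obstruent /z/, so it voices to [d] by assimilation. /badebogaobuuzetzi/ → badebogaobuuzedzi.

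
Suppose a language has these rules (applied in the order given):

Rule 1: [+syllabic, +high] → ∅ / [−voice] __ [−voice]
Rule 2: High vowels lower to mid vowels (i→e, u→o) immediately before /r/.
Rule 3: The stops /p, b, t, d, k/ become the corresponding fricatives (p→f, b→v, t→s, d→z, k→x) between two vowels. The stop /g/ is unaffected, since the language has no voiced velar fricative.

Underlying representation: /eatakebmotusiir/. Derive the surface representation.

easaxebmotsier

Rule 1 (high vowel syncope): /u/ is a high vowel flanked by voiceless consonants /t/ and /s/, so it deletes. /eatakebmotusiir/ → eatakebmotsiir.
Rule 2 (pre-rhotic lowering): /i/ is a high vowel immediately before /r/, so it lowers to [e]. /eatakebmotsiir/ → eatakebmotsier.
Rule 3 (intervocalic spirantization): /t/ is a stop between vowels /a/ and /a/, so it spirantizes to the fricative [s]. /k/ is a stop between vowels /a/ and /e/, so it spirantizes to the fricative [x]. /eatakebmotsier/ → easaxebmotsier.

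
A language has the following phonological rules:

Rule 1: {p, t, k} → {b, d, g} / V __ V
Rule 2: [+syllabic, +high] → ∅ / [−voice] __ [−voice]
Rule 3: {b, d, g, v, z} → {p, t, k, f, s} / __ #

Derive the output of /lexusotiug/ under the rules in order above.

Rule 1 (intervocalic voicing): /t/ is a voiceless stop between vowels /o/ and /i/, so it voices to [d]. /lexusotiug/ → lexusodiug.
Rule 2 (high vowel syncope): /u/ is a high vowel flanked by voiceless consonants /x/ and /s/, so it deletes. /lexusodiug/ → lexsodiug.
Rule 3 (final devoicing): /g/ is a voiced obstruent in word-final position, so it devoices to [k]. /lexsodiug/ → lexsodiuk.

lexsodiuk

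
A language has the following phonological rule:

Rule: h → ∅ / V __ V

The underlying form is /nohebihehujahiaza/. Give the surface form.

/h/ occurs between vowels /o/ and /e/, so it deletes.
/h/ occurs between vowels /i/ and /e/, so it deletes.
/h/ occurs between vowels /e/ and /u/, so it deletes.
/h/ occurs between vowels /a/ and /i/, so it deletes.
Surface form: [noebieujaiaza].

noebieujaiaza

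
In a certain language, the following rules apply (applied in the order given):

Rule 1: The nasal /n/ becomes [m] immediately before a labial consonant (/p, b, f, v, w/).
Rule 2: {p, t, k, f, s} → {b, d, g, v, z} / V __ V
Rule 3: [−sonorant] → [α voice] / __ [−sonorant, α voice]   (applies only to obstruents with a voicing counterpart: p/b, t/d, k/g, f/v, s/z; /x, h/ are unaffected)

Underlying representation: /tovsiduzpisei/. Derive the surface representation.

Rule 1 (nasal place assimilation): no segment meets the environment; /tovsiduzpisei/ is unchanged.
Rule 2 (intervocalic voicing): /s/ is a voiceless obstruent between vowels /i/ and /e/, so it voices to [z]. /tovsiduzpisei/ → tovsiduzpizei.
Rule 3 (regressive voicing assimilation): /v/ precedes the voiceless obstruent /s/, so it devoices to [f] by assimilation. /z/ precedes the voiceless obstruent /p/, so it devoices to [s] by assimilation. /tovsiduzpizei/ → tofsiduspizei.

tofsiduspizei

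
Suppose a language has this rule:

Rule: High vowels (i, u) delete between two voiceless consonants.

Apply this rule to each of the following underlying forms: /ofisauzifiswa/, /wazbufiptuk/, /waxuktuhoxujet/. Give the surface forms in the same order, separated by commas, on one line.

/ofisauzifiswa/: /i/ is a high vowel flanked by voiceless consonants /f/ and /s/, so it deletes. /i/ is a high vowel flanked by voiceless consonants /f/ and /s/, so it deletes. → [ofsauzifswa].
/wazbufiptuk/: /i/ is a high vowel flanked by voiceless consonants /f/ and /p/, so it deletes. /u/ is a high vowel flanked by voiceless consonants /t/ and /k/, so it deletes. → [wazbufptk].
/waxuktuhoxujet/: /u/ is a high vowel flanked by voiceless consonants /x/ and /k/, so it deletes. /u/ is a high vowel flanked by voiceless consonants /t/ and /h/, so it deletes. → [waxkthoxujet].

ofsauzifswa, wazbufptk, waxkthoxujet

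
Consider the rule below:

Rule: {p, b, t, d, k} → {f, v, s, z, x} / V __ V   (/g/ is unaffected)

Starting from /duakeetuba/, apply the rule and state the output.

duaxeesuva

/k/ is a stop between vowels /a/ and /e/, so it spirantizes to the fricative [x].
/t/ is a stop between vowels /e/ and /u/, so it spirantizes to the fricative [s].
/b/ is a stop between vowels /u/ and /a/, so it spirantizes to the fricative [v].
Surface form: [duaxeesuva].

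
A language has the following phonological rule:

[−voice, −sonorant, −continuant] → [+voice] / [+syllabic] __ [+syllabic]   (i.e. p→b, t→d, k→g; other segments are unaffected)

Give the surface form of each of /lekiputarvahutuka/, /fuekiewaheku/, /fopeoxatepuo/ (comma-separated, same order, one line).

legibudarvahuduga, fuegiewahegu, fobeoxadebuo

/lekiputarvahutuka/: /k/ is a voiceless stop between vowels /e/ and /i/, so it voices to [g]. /p/ is a voiceless stop between vowels /i/ and /u/, so it voices to [b]. /t/ is a voiceless stop between vowels /u/ and /a/, so it voices to [d]. /t/ is a voiceless stop between vowels /u/ and /u/, so it voices to [d]. /k/ is a voiceless stop between vowels /u/ and /a/, so it voices to [g]. → [legibudarvahuduga].
/fuekiewaheku/: /k/ is a voiceless stop between vowels /e/ and /i/, so it voices to [g]. /k/ is a voiceless stop between vowels /e/ and /u/, so it voices to [g]. → [fuegiewahegu].
/fopeoxatepuo/: /p/ is a voiceless stop between vowels /o/ and /e/, so it voices to [b]. /t/ is a voiceless stop between vowels /a/ and /e/, so it voices to [d]. /p/ is a voiceless stop between vowels /e/ and /u/, so it voices to [b]. → [fobeoxadebuo].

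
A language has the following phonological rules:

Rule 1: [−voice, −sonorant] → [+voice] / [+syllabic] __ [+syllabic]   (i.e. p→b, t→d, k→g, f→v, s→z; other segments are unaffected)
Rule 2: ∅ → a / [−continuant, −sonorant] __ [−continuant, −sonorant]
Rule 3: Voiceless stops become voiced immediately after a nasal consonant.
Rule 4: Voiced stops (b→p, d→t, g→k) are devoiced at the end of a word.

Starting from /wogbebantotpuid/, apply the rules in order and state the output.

Rule 1 (intervocalic voicing): no segment meets the environment; /wogbebantotpuid/ is unchanged.
Rule 2 (stop-cluster a-epenthesis): /g/ and /b/ form a stop–stop cluster, so [a] is inserted between them. /t/ and /p/ form a stop–stop cluster, so [a] is inserted between them. /wogbebantotpuid/ → wogabebantotapuid.
Rule 3 (post-nasal voicing): /t/ is a voiceless stop immediately after the nasal /n/, so it voices to [d]. /wogabebantotapuid/ → wogabebandotapuid.
Rule 4 (final devoicing): /d/ is a voiced stop in word-final position, so it devoices to [t]. /wogabebandotapuid/ → wogabebandotapuit.

wogabebandotapuit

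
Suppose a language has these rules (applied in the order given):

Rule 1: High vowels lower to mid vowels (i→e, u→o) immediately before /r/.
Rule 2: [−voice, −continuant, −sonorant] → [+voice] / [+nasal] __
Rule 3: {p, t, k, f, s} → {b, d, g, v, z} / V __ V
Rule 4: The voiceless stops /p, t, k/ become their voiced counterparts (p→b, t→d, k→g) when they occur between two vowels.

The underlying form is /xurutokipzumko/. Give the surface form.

Rule 1 (pre-rhotic lowering): /u/ is a high vowel immediately before /r/, so it lowers to [o]. /xurutokipzumko/ → xorutokipzumko.
Rule 2 (post-nasal voicing): /k/ is a voiceless stop immediately after the nasal /m/, so it voices to [g]. /xorutokipzumko/ → xorutokipzumgo.
Rule 3 (intervocalic voicing): /t/ is a voiceless obstruent between vowels /u/ and /o/, so it voices to [d]. /k/ is a voiceless obstruent between vowels /o/ and /i/, so it voices to [g]. /xorutokipzumgo/ → xorudogipzumgo.
Rule 4 (intervocalic voicing): no segment meets the environment; /xorudogipzumgo/ is unchanged.

xorudogipzumgo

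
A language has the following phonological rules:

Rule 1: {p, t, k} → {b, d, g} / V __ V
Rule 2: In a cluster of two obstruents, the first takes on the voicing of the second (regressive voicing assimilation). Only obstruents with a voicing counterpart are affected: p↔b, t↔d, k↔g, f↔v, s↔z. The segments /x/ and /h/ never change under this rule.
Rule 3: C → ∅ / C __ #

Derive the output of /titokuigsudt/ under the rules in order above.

tidoguiksut

Rule 1 (intervocalic voicing): /t/ is a voiceless stop between vowels /i/ and /o/, so it voices to [d]. /k/ is a voiceless stop between vowels /o/ and /u/, so it voices to [g]. /titokuigsudt/ → tidoguigsudt.
Rule 2 (regressive voicing assimilation): /g/ precedes the voiceless obstruent /s/, so it devoices to [k] by assimilation. /d/ precedes the voiceless obstruent /t/, so it devoices to [t] by assimilation. /tidoguigsudt/ → tidoguiksutt.
Rule 3 (final cluster simplification): /t/ is the second consonant of a word-final cluster /tt/, so it deletes. /tidoguiksutt/ → tidoguiksut.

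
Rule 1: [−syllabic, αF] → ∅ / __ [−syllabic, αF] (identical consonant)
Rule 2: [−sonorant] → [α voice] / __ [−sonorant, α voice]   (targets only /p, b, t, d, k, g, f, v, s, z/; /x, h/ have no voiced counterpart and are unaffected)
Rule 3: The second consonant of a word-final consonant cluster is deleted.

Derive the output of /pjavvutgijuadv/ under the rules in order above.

pjavudgijuad

Rule 1 (degemination): /vv/ is a geminate; the first /v/ deletes. /pjavvutgijuadv/ → pjavutgijuadv.
Rule 2 (regressive voicing assimilation): /t/ precedes the voiced obstruent /g/, so it voices to [d] by assimilation. /pjavutgijuadv/ → pjavudgijuadv.
Rule 3 (final cluster simplification): /v/ is the second consonant of a word-final cluster /dv/, so it deletes. /pjavudgijuadv/ → pjavudgijuad.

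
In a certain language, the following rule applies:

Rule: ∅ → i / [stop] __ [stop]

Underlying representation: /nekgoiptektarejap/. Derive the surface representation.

/k/ and /g/ form a stop–stop cluster, so [i] is inserted between them.
/p/ and /t/ form a stop–stop cluster, so [i] is inserted between them.
/k/ and /t/ form a stop–stop cluster, so [i] is inserted between them.
Surface form: [nekigoipitekitarejap].

nekigoipitekitarejap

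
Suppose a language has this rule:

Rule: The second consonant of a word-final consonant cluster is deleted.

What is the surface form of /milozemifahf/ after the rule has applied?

/f/ is the second consonant of a word-final cluster /hf/, so it deletes.
The other instances of /m/, /l/, /z/, /f/, /h/ do not occur in the required environment and remain unchanged.
Surface form: [milozemifah].

milozemifah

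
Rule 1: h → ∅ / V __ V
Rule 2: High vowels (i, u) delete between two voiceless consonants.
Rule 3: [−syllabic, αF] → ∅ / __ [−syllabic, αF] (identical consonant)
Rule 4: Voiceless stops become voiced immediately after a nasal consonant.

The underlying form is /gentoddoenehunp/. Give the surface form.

gendodoeneunb

Rule 1 (intervocalic h-deletion): /h/ occurs between vowels /e/ and /u/, so it deletes. /gentoddoenehunp/ → gentoddoeneunp.
Rule 2 (high vowel syncope): no segment meets the environment; /gentoddoeneunp/ is unchanged.
Rule 3 (degemination): /dd/ is a geminate; the first /d/ deletes. /gentoddoeneunp/ → gentodoeneunp.
Rule 4 (post-nasal voicing): /t/ is a voiceless stop immediately after the nasal /n/, so it voices to [d]. /p/ is a voiceless stop immediately after the nasal /n/, so it voices to [b]. /gentodoeneunp/ → gendodoeneunb.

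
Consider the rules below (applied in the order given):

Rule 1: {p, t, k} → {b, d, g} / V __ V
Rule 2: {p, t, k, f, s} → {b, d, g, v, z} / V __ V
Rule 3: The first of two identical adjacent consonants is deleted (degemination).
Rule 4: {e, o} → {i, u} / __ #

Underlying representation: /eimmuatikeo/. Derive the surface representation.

Rule 1 (intervocalic voicing): /t/ is a voiceless stop between vowels /a/ and /i/, so it voices to [d]. /k/ is a voiceless stop between vowels /i/ and /e/, so it voices to [g]. /eimmuatikeo/ → eimmuadigeo.
Rule 2 (intervocalic voicing): no segment meets the environment; /eimmuadigeo/ is unchanged.
Rule 3 (degemination): /mm/ is a geminate; the first /m/ deletes. /eimmuadigeo/ → eimuadigeo.
Rule 4 (final vowel raising): /o/ is a mid vowel in word-final position, so it raises to [u]. /eimuadigeo/ → eimuadigeu.

eimuadigeu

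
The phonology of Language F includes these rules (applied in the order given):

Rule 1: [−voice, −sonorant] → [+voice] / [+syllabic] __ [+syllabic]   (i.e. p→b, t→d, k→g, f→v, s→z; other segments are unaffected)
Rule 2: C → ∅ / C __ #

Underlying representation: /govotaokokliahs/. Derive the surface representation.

govodaogokliah

Rule 1 (intervocalic voicing): /t/ is a voiceless obstruent between vowels /o/ and /a/, so it voices to [d]. /k/ is a voiceless obstruent between vowels /o/ and /o/, so it voices to [g]. /govotaokokliahs/ → govodaogokliahs.
Rule 2 (final cluster simplification): /s/ is the second consonant of a word-final cluster /hs/, so it deletes. /govodaogokliahs/ → govodaogokliah.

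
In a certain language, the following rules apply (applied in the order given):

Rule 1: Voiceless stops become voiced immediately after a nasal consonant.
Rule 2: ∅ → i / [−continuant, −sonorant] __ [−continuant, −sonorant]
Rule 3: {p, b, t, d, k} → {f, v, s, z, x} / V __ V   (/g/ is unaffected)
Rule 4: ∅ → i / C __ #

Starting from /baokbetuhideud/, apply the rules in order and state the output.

baoxivesuhizeudi

Rule 1 (post-nasal voicing): no segment meets the environment; /baokbetuhideud/ is unchanged.
Rule 2 (stop-cluster i-epenthesis): /k/ and /b/ form a stop–stop cluster, so [i] is inserted between them. /baokbetuhideud/ → baokibetuhideud.
Rule 3 (intervocalic spirantization): /k/ is a stop between vowels /o/ and /i/, so it spirantizes to the fricative [x]. /b/ is a stop between vowels /i/ and /e/, so it spirantizes to the fricative [v]. /t/ is a stop between vowels /e/ and /u/, so it spirantizes to the fricative [s]. /d/ is a stop between vowels /i/ and /e/, so it spirantizes to the fricative [z]. /baokibetuhideud/ → baoxivesuhizeud.
Rule 4 (final i-epenthesis): the form ends in the consonant /d/, so [i] is inserted word-finally. /baoxivesuhizeud/ → baoxivesuhizeudi.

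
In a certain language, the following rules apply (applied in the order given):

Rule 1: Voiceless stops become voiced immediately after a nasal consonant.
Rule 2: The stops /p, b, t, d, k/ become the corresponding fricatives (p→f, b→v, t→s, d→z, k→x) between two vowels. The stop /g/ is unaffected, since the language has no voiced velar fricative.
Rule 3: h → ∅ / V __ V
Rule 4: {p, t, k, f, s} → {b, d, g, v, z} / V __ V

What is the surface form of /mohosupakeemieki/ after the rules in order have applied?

moozuvaxeemiexi

Rule 1 (post-nasal voicing): no segment meets the environment; /mohosupakeemieki/ is unchanged.
Rule 2 (intervocalic spirantization): /p/ is a stop between vowels /u/ and /a/, so it spirantizes to the fricative [f]. /k/ is a stop between vowels /a/ and /e/, so it spirantizes to the fricative [x]. /k/ is a stop between vowels /e/ and /i/, so it spirantizes to the fricative [x]. /mohosupakeemieki/ → mohosufaxeemiexi.
Rule 3 (intervocalic h-deletion): /h/ occurs between vowels /o/ and /o/, so it deletes. /mohosufaxeemiexi/ → moosufaxeemiexi.
Rule 4 (intervocalic voicing): /s/ is a voiceless obstruent between vowels /o/ and /u/, so it voices to [z]. /f/ is a voiceless obstruent between vowels /u/ and /a/, so it voices to [v]. /moosufaxeemiexi/ → moozuvaxeemiexi.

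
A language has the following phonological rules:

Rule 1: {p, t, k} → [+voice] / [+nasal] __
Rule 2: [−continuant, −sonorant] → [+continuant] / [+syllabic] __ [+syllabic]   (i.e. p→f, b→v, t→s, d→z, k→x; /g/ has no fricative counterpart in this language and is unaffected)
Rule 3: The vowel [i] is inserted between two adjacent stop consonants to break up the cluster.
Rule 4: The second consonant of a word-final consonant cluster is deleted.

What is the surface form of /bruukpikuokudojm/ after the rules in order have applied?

Rule 1 (post-nasal voicing): no segment meets the environment; /bruukpikuokudojm/ is unchanged.
Rule 2 (intervocalic spirantization): /k/ is a stop between vowels /i/ and /u/, so it spirantizes to the fricative [x]. /k/ is a stop between vowels /o/ and /u/, so it spirantizes to the fricative [x]. /d/ is a stop between vowels /u/ and /o/, so it spirantizes to the fricative [z]. /bruukpikuokudojm/ → bruukpixuoxuzojm.
Rule 3 (stop-cluster i-epenthesis): /k/ and /p/ form a stop–stop cluster, so [i] is inserted between them. /bruukpixuoxuzojm/ → bruukipixuoxuzojm.
Rule 4 (final cluster simplification): /m/ is the second consonant of a word-final cluster /jm/, so it deletes. /bruukipixuoxuzojm/ → bruukipixuoxuzoj.

bruukipixuoxuzoj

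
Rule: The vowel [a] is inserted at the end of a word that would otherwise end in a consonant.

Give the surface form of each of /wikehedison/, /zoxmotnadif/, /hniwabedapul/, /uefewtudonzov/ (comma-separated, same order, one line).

/wikehedison/: the form ends in the consonant /n/, so [a] is inserted word-finally. → [wikehedisona].
/zoxmotnadif/: the form ends in the consonant /f/, so [a] is inserted word-finally. → [zoxmotnadifa].
/hniwabedapul/: the form ends in the consonant /l/, so [a] is inserted word-finally. → [hniwabedapula].
/uefewtudonzov/: the form ends in the consonant /v/, so [a] is inserted word-finally. → [uefewtudonzova].

wikehedisona, zoxmotnadifa, hniwabedapula, uefewtudonzova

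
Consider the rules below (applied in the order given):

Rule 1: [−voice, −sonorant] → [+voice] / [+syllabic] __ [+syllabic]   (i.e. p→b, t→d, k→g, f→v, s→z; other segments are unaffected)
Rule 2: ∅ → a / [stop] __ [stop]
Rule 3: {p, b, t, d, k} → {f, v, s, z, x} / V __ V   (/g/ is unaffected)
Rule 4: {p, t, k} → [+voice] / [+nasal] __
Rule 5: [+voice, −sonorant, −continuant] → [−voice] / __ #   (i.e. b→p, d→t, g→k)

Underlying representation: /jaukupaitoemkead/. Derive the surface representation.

jauguvaizoemgeat

Rule 1 (intervocalic voicing): /k/ is a voiceless obstruent between vowels /u/ and /u/, so it voices to [g]. /p/ is a voiceless obstruent between vowels /u/ and /a/, so it voices to [b]. /t/ is a voiceless obstruent between vowels /i/ and /o/, so it voices to [d]. /jaukupaitoemkead/ → jaugubaidoemkead.
Rule 2 (stop-cluster a-epenthesis): no segment meets the environment; /jaugubaidoemkead/ is unchanged.
Rule 3 (intervocalic spirantization): /b/ is a stop between vowels /u/ and /a/, so it spirantizes to the fricative [v]. /d/ is a stop between vowels /i/ and /o/, so it spirantizes to the fricative [z]. /jaugubaidoemkead/ → jauguvaizoemkead.
Rule 4 (post-nasal voicing): /k/ is a voiceless stop immediately after the nasal /m/, so it voices to [g]. /jauguvaizoemkead/ → jauguvaizoemgead.
Rule 5 (final devoicing): /d/ is a voiced stop in word-final position, so it devoices to [t]. /jauguvaizoemgead/ → jauguvaizoemgeat.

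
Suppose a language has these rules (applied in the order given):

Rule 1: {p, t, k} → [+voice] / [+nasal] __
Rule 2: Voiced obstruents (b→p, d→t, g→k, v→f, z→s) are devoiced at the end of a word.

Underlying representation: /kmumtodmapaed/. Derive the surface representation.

Rule 1 (post-nasal voicing): /t/ is a voiceless stop immediately after the nasal /m/, so it voices to [d]. /kmumtodmapaed/ → kmumdodmapaed.
Rule 2 (final devoicing): /d/ is a voiced obstruent in word-final position, so it devoices to [t]. /kmumdodmapaed/ → kmumdodmapaet.

kmumdodmapaet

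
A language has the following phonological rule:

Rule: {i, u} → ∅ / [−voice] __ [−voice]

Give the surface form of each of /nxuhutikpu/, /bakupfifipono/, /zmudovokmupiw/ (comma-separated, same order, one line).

nxhtkpu, bakpffpono, zmudovokmupiw

/nxuhutikpu/: /u/ is a high vowel flanked by voiceless consonants /x/ and /h/, so it deletes. /u/ is a high vowel flanked by voiceless consonants /h/ and /t/, so it deletes. /i/ is a high vowel flanked by voiceless consonants /t/ and /k/, so it deletes. → [nxhtkpu].
/bakupfifipono/: /u/ is a high vowel flanked by voiceless consonants /k/ and /p/, so it deletes. /i/ is a high vowel flanked by voiceless consonants /f/ and /f/, so it deletes. /i/ is a high vowel flanked by voiceless consonants /f/ and /p/, so it deletes. → [bakpffpono].
/zmudovokmupiw/: the rule's environment is not met; surfaces unchanged as [zmudovokmupiw].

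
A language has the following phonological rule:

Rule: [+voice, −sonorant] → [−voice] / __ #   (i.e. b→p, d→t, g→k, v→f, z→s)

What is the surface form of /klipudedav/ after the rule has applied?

Scanning /klipudedav/: /d/ at position 6 is not in the conditioning environment; /d/ at position 8 is not in the conditioning environment; /v/ is a voiced obstruent in word-final position, so it devoices to [f].
Result: [klipudedaf].

klipudedaf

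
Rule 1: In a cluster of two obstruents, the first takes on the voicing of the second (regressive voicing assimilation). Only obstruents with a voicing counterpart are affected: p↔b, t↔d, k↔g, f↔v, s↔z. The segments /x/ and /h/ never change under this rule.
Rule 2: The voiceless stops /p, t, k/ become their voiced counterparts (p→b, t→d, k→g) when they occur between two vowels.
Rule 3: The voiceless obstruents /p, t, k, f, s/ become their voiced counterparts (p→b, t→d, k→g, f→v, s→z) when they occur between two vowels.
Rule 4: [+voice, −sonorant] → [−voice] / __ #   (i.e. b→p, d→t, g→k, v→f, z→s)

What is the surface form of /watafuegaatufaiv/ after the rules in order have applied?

Rule 1 (regressive voicing assimilation): no segment meets the environment; /watafuegaatufaiv/ is unchanged.
Rule 2 (intervocalic voicing): /t/ is a voiceless stop between vowels /a/ and /a/, so it voices to [d]. /t/ is a voiceless stop between vowels /a/ and /u/, so it voices to [d]. /watafuegaatufaiv/ → wadafuegaadufaiv.
Rule 3 (intervocalic voicing): /f/ is a voiceless obstruent between vowels /a/ and /u/, so it voices to [v]. /f/ is a voiceless obstruent between vowels /u/ and /a/, so it voices to [v]. /wadafuegaadufaiv/ → wadavuegaaduvaiv.
Rule 4 (final devoicing): /v/ is a voiced obstruent in word-final position, so it devoices to [f]. /wadavuegaaduvaiv/ → wadavuegaaduvaif.

wadavuegaaduvaif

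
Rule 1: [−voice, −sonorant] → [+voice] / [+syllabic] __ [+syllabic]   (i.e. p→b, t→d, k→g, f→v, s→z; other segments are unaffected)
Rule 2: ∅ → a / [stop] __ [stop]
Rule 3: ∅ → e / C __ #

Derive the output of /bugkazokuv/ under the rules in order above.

bugakazoguve

Rule 1 (intervocalic voicing): /k/ is a voiceless obstruent between vowels /o/ and /u/, so it voices to [g]. /bugkazokuv/ → bugkazoguv.
Rule 2 (stop-cluster a-epenthesis): /g/ and /k/ form a stop–stop cluster, so [a] is inserted between them. /bugkazoguv/ → bugakazoguv.
Rule 3 (final e-epenthesis): the form ends in the consonant /v/, so [e] is inserted word-finally. /bugakazoguv/ → bugakazoguve.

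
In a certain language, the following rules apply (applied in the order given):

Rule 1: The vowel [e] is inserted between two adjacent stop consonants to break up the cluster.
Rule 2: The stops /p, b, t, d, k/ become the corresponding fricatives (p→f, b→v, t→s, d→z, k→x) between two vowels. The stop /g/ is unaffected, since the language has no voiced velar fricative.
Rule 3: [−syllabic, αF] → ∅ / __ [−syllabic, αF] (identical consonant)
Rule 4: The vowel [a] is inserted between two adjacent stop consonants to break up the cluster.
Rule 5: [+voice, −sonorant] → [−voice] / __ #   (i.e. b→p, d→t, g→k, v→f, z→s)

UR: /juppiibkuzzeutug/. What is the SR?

Rule 1 (stop-cluster e-epenthesis): /p/ and /p/ form a stop–stop cluster, so [e] is inserted between them. /b/ and /k/ form a stop–stop cluster, so [e] is inserted between them. /juppiibkuzzeutug/ → jupepiibekuzzeutug.
Rule 2 (intervocalic spirantization): /p/ is a stop between vowels /u/ and /e/, so it spirantizes to the fricative [f]. /p/ is a stop between vowels /e/ and /i/, so it spirantizes to the fricative [f]. /b/ is a stop between vowels /i/ and /e/, so it spirantizes to the fricative [v]. /k/ is a stop between vowels /e/ and /u/, so it spirantizes to the fricative [x]. /t/ is a stop between vowels /u/ and /u/, so it spirantizes to the fricative [s]. /jupepiibekuzzeutug/ → jufefiivexuzzeusug.
Rule 3 (degemination): /zz/ is a geminate; the first /z/ deletes. /jufefiivexuzzeusug/ → jufefiivexuzeusug.
Rule 4 (stop-cluster a-epenthesis): no segment meets the environment; /jufefiivexuzeusug/ is unchanged.
Rule 5 (final devoicing): /g/ is a voiced obstruent in word-final position, so it devoices to [k]. /jufefiivexuzeusug/ → jufefiivexuzeusuk.

jufefiivexuzeusuk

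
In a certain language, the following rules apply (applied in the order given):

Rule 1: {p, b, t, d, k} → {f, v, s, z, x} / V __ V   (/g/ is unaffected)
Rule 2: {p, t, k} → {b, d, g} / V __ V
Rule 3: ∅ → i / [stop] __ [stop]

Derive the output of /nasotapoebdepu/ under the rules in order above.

Rule 1 (intervocalic spirantization): /t/ is a stop between vowels /o/ and /a/, so it spirantizes to the fricative [s]. /p/ is a stop between vowels /a/ and /o/, so it spirantizes to the fricative [f]. /p/ is a stop between vowels /e/ and /u/, so it spirantizes to the fricative [f]. /nasotapoebdepu/ → nasosafoebdefu.
Rule 2 (intervocalic voicing): no segment meets the environment; /nasosafoebdefu/ is unchanged.
Rule 3 (stop-cluster i-epenthesis): /b/ and /d/ form a stop–stop cluster, so [i] is inserted between them. /nasosafoebdefu/ → nasosafoebidefu.

nasosafoebidefu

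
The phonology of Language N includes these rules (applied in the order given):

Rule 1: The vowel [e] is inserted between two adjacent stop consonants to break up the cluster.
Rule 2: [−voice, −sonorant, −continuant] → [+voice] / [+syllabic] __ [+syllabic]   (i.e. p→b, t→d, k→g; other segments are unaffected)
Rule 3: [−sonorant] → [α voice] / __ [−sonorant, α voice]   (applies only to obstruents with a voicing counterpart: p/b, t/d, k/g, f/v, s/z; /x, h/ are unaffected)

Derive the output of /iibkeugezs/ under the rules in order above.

Rule 1 (stop-cluster e-epenthesis): /b/ and /k/ form a stop–stop cluster, so [e] is inserted between them. /iibkeugezs/ → iibekeugezs.
Rule 2 (intervocalic voicing): /k/ is a voiceless stop between vowels /e/ and /e/, so it voices to [g]. /iibekeugezs/ → iibegeugezs.
Rule 3 (regressive voicing assimilation): /z/ precedes the voiceless obstruent /s/, so it devoices to [s] by assimilation. /iibegeugezs/ → iibegeugess.

iibegeugess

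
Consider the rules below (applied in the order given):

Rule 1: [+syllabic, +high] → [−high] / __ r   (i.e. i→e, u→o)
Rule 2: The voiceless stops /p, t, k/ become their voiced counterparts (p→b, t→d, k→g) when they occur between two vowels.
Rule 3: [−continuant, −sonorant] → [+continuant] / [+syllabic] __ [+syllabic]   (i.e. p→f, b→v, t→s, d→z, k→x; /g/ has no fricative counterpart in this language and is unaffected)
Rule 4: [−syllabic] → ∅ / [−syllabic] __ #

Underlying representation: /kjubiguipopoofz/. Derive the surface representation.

kjuviguivovoof

Rule 1 (pre-rhotic lowering): no segment meets the environment; /kjubiguipopoofz/ is unchanged.
Rule 2 (intervocalic voicing): /p/ is a voiceless stop between vowels /i/ and /o/, so it voices to [b]. /p/ is a voiceless stop between vowels /o/ and /o/, so it voices to [b]. /kjubiguipopoofz/ → kjubiguiboboofz.
Rule 3 (intervocalic spirantization): /b/ is a stop between vowels /u/ and /i/, so it spirantizes to the fricative [v]. /b/ is a stop between vowels /i/ and /o/, so it spirantizes to the fricative [v]. /b/ is a stop between vowels /o/ and /o/, so it spirantizes to the fricative [v]. /kjubiguiboboofz/ → kjuviguivovoofz.
Rule 4 (final cluster simplification): /z/ is the second consonant of a word-final cluster /fz/, so it deletes. /kjuviguivovoofz/ → kjuviguivovoof.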